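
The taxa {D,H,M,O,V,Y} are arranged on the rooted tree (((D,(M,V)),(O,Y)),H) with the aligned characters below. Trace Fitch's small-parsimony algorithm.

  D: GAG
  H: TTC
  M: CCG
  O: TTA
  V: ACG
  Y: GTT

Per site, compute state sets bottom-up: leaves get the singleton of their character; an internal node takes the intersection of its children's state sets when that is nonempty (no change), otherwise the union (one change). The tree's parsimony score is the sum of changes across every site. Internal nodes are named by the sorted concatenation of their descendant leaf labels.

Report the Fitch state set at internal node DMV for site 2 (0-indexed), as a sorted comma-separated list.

G

site 0, node MV: M={C} ∪ V={A} → {A,C} (+1)
site 0, node DMV: D={G} ∪ MV={A,C} → {A,C,G} (+1)
site 0, node OY: O={T} ∪ Y={G} → {G,T} (+1)
site 0, node DMOVY: DMV={A,C,G} ∩ OY={G,T} → {G} (+0)
site 0, node DHMOVY: DMOVY={G} ∪ H={T} → {G,T} (+1)
site 1, node MV: M={C} ∩ V={C} → {C} (+0)
site 1, node DMV: D={A} ∪ MV={C} → {A,C} (+1)
site 1, node OY: O={T} ∩ Y={T} → {T} (+0)
site 1, node DMOVY: DMV={A,C} ∪ OY={T} → {A,C,T} (+1)
site 1, node DHMOVY: DMOVY={A,C,T} ∩ H={T} → {T} (+0)
site 2, node MV: M={G} ∩ V={G} → {G} (+0)
site 2, node DMV: D={G} ∩ MV={G} → {G} (+0)
site 2, node OY: O={A} ∪ Y={T} → {A,T} (+1)
site 2, node DMOVY: DMV={G} ∪ OY={A,T} → {A,G,T} (+1)
site 2, node DHMOVY: DMOVY={A,G,T} ∪ H={C} → {A,C,G,T} (+1)
per-site changes: [4, 2, 3]; total = 9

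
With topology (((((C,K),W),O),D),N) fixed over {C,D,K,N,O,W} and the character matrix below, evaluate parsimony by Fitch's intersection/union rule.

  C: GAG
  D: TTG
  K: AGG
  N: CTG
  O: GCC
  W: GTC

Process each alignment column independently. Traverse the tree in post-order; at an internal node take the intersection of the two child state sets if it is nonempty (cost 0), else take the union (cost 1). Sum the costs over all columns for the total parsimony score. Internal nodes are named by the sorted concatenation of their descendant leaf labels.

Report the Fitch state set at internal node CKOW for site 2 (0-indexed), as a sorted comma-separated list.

C

[col 0] CK: children C:{G}, K:{A} ∪→ {A,G}; cost 1
[col 0] CKW: children CK:{A,G}, W:{G} ∩→ {G}; cost 0
[col 0] CKOW: children CKW:{G}, O:{G} ∩→ {G}; cost 0
[col 0] CDKOW: children CKOW:{G}, D:{T} ∪→ {G,T}; cost 1
[col 0] CDKNOW: children CDKOW:{G,T}, N:{C} ∪→ {C,G,T}; cost 1
[col 1] CK: children C:{A}, K:{G} ∪→ {A,G}; cost 1
[col 1] CKW: children CK:{A,G}, W:{T} ∪→ {A,G,T}; cost 1
[col 1] CKOW: children CKW:{A,G,T}, O:{C} ∪→ {A,C,G,T}; cost 1
[col 1] CDKOW: children CKOW:{A,C,G,T}, D:{T} ∩→ {T}; cost 0
[col 1] CDKNOW: children CDKOW:{T}, N:{T} ∩→ {T}; cost 0
[col 2] CK: children C:{G}, K:{G} ∩→ {G}; cost 0
[col 2] CKW: children CK:{G}, W:{C} ∪→ {C,G}; cost 1
[col 2] CKOW: children CKW:{C,G}, O:{C} ∩→ {C}; cost 0
[col 2] CDKOW: children CKOW:{C}, D:{G} ∪→ {C,G}; cost 1
[col 2] CDKNOW: children CDKOW:{C,G}, N:{G} ∩→ {G}; cost 0
per-site changes: [3, 3, 2]; total = 8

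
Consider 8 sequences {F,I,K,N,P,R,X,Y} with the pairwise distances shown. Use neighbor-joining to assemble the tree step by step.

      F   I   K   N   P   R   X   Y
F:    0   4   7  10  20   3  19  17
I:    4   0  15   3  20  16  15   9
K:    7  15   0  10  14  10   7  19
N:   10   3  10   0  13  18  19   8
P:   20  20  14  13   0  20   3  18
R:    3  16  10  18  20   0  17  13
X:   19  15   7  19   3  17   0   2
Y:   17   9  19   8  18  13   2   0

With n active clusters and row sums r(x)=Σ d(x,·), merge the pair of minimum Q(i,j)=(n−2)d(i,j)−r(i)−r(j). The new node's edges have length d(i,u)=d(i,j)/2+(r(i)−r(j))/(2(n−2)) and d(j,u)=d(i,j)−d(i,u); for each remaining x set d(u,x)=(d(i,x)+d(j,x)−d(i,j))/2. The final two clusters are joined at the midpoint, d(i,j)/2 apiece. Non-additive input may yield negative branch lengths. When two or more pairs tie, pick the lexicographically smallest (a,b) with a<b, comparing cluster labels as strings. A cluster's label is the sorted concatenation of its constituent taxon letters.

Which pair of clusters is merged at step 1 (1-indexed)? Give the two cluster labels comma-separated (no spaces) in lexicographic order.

P,X

iteration 1: select P,X (d=3, Q=-172); attach at lengths (11/3, -2/3); label the merged cluster PX
  updated: d(F,PX)=18, d(I,PX)=16, d(K,PX)=9, d(N,PX)=29/2, d(PX,R)=17, d(PX,Y)=17/2
iteration 2: select F,R (d=3, Q=-121); attach at lengths (-3/10, 33/10); label the merged cluster FR
  updated: d(FR,I)=17/2, d(FR,K)=7, d(FR,N)=25/2, d(FR,PX)=16, d(FR,Y)=27/2
iteration 3: select FR,K (d=7, Q=-179/2); attach at lengths (51/16, 61/16); label the merged cluster FKR
  updated: d(FKR,I)=33/4, d(FKR,N)=31/4, d(FKR,PX)=9, d(FKR,Y)=51/4
iteration 4: select PX,Y (d=17/2, Q=-243/4); attach at lengths (47/8, 21/8); label the merged cluster PXY
  updated: d(FKR,PXY)=53/8, d(I,PXY)=33/4, d(N,PXY)=7
iteration 5: select FKR,PXY (d=53/8, Q=-125/4); attach at lengths (7/2, 25/8); label the merged cluster FKPRXY
  updated: d(FKPRXY,I)=79/16, d(FKPRXY,N)=65/16
iteration 6: select FKPRXY,I (d=79/16, Q=-12); attach at lengths (3, 31/16); label the merged cluster FIKPRXY
  updated: d(FIKPRXY,N)=17/16
iteration 7: select FIKPRXY,N (d=17/16); attach at lengths (17/32, 17/32); label the merged cluster FIKNPRXY
final tree: (((((F:-3/10,R:33/10):51/16,K:61/16):7/2,((P:11/3,X:-2/3):47/8,Y:21/8):25/8):3,I:31/16):17/32,N:17/32)
total length: 273/8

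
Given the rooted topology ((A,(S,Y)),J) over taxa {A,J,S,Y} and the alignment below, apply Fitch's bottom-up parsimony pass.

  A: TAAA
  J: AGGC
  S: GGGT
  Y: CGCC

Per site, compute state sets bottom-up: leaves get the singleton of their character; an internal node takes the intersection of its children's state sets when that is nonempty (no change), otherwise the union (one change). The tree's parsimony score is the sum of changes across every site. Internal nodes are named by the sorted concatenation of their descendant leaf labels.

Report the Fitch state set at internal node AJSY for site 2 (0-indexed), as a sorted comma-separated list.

G

site 0, node SY: S={G} ∪ Y={C} → {C,G} (+1)
site 0, node ASY: A={T} ∪ SY={C,G} → {C,G,T} (+1)
site 0, node AJSY: ASY={C,G,T} ∪ J={A} → {A,C,G,T} (+1)
site 1, node SY: S={G} ∩ Y={G} → {G} (+0)
site 1, node ASY: A={A} ∪ SY={G} → {A,G} (+1)
site 1, node AJSY: ASY={A,G} ∩ J={G} → {G} (+0)
site 2, node SY: S={G} ∪ Y={C} → {C,G} (+1)
site 2, node ASY: A={A} ∪ SY={C,G} → {A,C,G} (+1)
site 2, node AJSY: ASY={A,C,G} ∩ J={G} → {G} (+0)
site 3, node SY: S={T} ∪ Y={C} → {C,T} (+1)
site 3, node ASY: A={A} ∪ SY={C,T} → {A,C,T} (+1)
site 3, node AJSY: ASY={A,C,T} ∩ J={C} → {C} (+0)
per-site changes: [3, 1, 2, 2]; total = 8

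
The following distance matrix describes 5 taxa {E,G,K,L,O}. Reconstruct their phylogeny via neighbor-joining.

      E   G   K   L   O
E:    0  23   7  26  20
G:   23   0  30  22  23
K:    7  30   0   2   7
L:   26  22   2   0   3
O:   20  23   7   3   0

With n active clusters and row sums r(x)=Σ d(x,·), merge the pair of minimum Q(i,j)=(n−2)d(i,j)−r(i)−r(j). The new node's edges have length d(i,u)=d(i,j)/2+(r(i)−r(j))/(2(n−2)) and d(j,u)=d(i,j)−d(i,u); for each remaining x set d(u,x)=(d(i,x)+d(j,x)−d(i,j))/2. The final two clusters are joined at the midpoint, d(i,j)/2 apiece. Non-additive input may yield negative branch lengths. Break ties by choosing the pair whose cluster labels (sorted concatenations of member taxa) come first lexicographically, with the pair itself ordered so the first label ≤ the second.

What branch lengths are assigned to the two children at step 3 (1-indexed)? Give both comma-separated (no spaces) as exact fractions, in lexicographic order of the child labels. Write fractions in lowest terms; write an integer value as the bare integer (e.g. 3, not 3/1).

step 1: merge (E,G) at d=23, Q=-105; branch lengths E→47/6, G→91/6; new cluster EG
  updated: d(EG,K)=7, d(EG,L)=25/2, d(EG,O)=10
step 2: merge (EG,K) at d=7, Q=-63/2; branch lengths EG→55/8, K→1/8; new cluster EGK
  updated: d(EGK,L)=15/4, d(EGK,O)=5
step 3: merge (EGK,L) at d=15/4, Q=-47/4; branch lengths EGK→23/8, L→7/8; new cluster EGKL
  updated: d(EGKL,O)=17/8
step 4: merge (EGKL,O) at d=17/8; branch lengths EGKL→17/16, O→17/16; new cluster EGKLO
final tree: ((((E:47/6,G:91/6):55/8,K:1/8):23/8,L:7/8):17/16,O:17/16)
total length: 287/8

23/8,7/8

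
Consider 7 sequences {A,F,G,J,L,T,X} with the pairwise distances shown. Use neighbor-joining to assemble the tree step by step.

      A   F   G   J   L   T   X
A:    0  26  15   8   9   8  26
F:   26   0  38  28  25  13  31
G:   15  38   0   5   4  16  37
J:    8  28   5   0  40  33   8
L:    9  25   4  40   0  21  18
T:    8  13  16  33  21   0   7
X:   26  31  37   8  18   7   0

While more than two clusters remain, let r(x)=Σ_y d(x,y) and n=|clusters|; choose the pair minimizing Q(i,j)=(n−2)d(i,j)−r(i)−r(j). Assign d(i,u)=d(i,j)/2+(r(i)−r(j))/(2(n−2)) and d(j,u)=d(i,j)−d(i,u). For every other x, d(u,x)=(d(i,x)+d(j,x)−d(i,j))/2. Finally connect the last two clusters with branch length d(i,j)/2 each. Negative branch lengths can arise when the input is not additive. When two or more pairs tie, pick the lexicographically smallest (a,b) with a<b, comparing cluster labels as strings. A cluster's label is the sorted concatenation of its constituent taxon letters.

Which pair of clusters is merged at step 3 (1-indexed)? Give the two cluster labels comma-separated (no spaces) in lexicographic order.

1. join G+J (d=5, Q=-212) ⇒ GJ; edges |G|=9/5, |J|=16/5
  updated: d(A,GJ)=9, d(F,GJ)=61/2, d(GJ,L)=39/2, d(GJ,T)=22, d(GJ,X)=20
2. join T+X (d=7, Q=-145) ⇒ TX; edges |T|=-3/8, |X|=59/8
  updated: d(A,TX)=27/2, d(F,TX)=37/2, d(GJ,TX)=35/2, d(L,TX)=16
3. join F+TX (d=37/2, Q=-110) ⇒ FTX; edges |F|=15, |TX|=7/2
  updated: d(A,FTX)=21/2, d(FTX,GJ)=59/4, d(FTX,L)=45/4
4. join A+GJ (d=9, Q=-215/4) ⇒ AGJ; edges |A|=13/16, |GJ|=131/16
  updated: d(AGJ,FTX)=65/8, d(AGJ,L)=39/4
5. join AGJ+FTX (d=65/8, Q=-233/8) ⇒ AFGJTX; edges |AGJ|=53/16, |FTX|=77/16
  updated: d(AFGJTX,L)=103/16
6. join AFGJTX+L (d=103/16) ⇒ AFGJLTX; edges |AFGJTX|=103/32, |L|=103/32
final tree: (((A:13/16,(G:9/5,J:16/5):131/16):53/16,(F:15,(T:-3/8,X:59/8):7/2):77/16):103/32,L:103/32)
total length: 865/16

F,TX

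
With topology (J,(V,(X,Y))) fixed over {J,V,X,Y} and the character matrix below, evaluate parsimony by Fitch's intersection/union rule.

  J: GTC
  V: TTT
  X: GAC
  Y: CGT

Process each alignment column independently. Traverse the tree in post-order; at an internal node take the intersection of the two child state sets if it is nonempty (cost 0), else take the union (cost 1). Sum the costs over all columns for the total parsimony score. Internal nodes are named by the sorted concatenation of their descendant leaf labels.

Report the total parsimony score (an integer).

XY@0: {G} ∪ {C} = {C,G} (union, +1)
VXY@0: {T} ∪ {C,G} = {C,G,T} (union, +1)
JVXY@0: {G} ∩ {C,G,T} = {G} (intersection, +0)
XY@1: {A} ∪ {G} = {A,G} (union, +1)
VXY@1: {T} ∪ {A,G} = {A,G,T} (union, +1)
JVXY@1: {T} ∩ {A,G,T} = {T} (intersection, +0)
XY@2: {C} ∪ {T} = {C,T} (union, +1)
VXY@2: {T} ∩ {C,T} = {T} (intersection, +0)
JVXY@2: {C} ∪ {T} = {C,T} (union, +1)
per-site changes: [2, 2, 2]; total = 6

6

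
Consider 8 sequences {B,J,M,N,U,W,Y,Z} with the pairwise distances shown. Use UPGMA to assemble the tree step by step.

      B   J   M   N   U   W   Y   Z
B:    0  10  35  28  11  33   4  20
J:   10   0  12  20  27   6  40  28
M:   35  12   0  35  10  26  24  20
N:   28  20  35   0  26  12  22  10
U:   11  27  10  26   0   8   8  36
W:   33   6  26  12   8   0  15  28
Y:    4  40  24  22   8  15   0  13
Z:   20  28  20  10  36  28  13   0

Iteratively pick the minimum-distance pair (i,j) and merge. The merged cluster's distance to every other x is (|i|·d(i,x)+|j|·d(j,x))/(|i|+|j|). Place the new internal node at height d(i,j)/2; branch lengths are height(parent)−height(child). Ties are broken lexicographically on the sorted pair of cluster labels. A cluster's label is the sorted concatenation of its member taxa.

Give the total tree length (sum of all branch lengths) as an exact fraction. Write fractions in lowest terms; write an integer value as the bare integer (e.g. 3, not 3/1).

2141/36

iteration 1: select B,Y (d=4); attach at lengths (2, 2); label the merged cluster BY
  updated: d(BY,J)=25, d(BY,M)=59/2, d(BY,N)=25, d(BY,U)=19/2, d(BY,W)=24, d(BY,Z)=33/2
iteration 2: select J,W (d=6); attach at lengths (3, 3); label the merged cluster JW
  updated: d(BY,JW)=49/2, d(JW,M)=19, d(JW,N)=16, d(JW,U)=35/2, d(JW,Z)=28
iteration 3: select BY,U (d=19/2); attach at lengths (11/4, 19/4); label the merged cluster BUY
  updated: d(BUY,JW)=133/6, d(BUY,M)=23, d(BUY,N)=76/3, d(BUY,Z)=23
iteration 4: select N,Z (d=10); attach at lengths (5, 5); label the merged cluster NZ
  updated: d(BUY,NZ)=145/6, d(JW,NZ)=22, d(M,NZ)=55/2
iteration 5: select JW,M (d=19); attach at lengths (13/2, 19/2); label the merged cluster JMW
  updated: d(BUY,JMW)=202/9, d(JMW,NZ)=143/6
iteration 6: select BUY,JMW (d=202/9); attach at lengths (233/36, 31/18); label the merged cluster BJMUWY
  updated: d(BJMUWY,NZ)=24
iteration 7: select BJMUWY,NZ (d=24); attach at lengths (7/9, 7); label the merged cluster BJMNUWYZ
final tree: ((((B:2,Y:2):11/4,U:19/4):233/36,((J:3,W:3):13/2,M:19/2):31/18):7/9,(N:5,Z:5):7)
total length: 2141/36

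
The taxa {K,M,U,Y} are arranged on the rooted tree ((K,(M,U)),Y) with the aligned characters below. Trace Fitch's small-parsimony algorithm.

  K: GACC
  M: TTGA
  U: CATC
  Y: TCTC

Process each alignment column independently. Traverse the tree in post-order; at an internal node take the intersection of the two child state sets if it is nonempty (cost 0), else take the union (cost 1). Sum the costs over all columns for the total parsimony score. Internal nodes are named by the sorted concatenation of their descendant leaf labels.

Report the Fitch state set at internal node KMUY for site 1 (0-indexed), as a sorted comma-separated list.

[col 0] MU: children M:{T}, U:{C} ∪→ {C,T}; cost 1
[col 0] KMU: children K:{G}, MU:{C,T} ∪→ {C,G,T}; cost 1
[col 0] KMUY: children KMU:{C,G,T}, Y:{T} ∩→ {T}; cost 0
[col 1] MU: children M:{T}, U:{A} ∪→ {A,T}; cost 1
[col 1] KMU: children K:{A}, MU:{A,T} ∩→ {A}; cost 0
[col 1] KMUY: children KMU:{A}, Y:{C} ∪→ {A,C}; cost 1
[col 2] MU: children M:{G}, U:{T} ∪→ {G,T}; cost 1
[col 2] KMU: children K:{C}, MU:{G,T} ∪→ {C,G,T}; cost 1
[col 2] KMUY: children KMU:{C,G,T}, Y:{T} ∩→ {T}; cost 0
[col 3] MU: children M:{A}, U:{C} ∪→ {A,C}; cost 1
[col 3] KMU: children K:{C}, MU:{A,C} ∩→ {C}; cost 0
[col 3] KMUY: children KMU:{C}, Y:{C} ∩→ {C}; cost 0
per-site changes: [2, 2, 2, 1]; total = 7

A,C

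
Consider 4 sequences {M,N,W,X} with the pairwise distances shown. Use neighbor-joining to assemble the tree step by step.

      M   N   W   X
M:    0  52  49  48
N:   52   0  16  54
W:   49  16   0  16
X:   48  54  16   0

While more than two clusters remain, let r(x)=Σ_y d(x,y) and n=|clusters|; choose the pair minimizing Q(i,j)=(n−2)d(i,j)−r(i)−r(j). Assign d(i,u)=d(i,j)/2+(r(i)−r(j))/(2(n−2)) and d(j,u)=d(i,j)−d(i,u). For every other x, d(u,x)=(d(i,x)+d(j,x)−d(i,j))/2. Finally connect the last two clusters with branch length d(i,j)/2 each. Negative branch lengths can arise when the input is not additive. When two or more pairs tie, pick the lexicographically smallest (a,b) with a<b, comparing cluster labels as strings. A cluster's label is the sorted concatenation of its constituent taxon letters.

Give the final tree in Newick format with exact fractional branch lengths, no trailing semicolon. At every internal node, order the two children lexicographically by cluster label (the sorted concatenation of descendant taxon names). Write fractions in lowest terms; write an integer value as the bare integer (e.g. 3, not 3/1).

1. join M+X (d=48, Q=-171) ⇒ MX; edges |M|=127/4, |X|=65/4
  updated: d(MX,N)=29, d(MX,W)=17/2
2. join MX+N (d=29, Q=-107/2) ⇒ MNX; edges |MX|=43/4, |N|=73/4
  updated: d(MNX,W)=-9/4
3. join MNX+W (d=-9/4) ⇒ MNWX; edges |MNX|=-9/8, |W|=-9/8
final tree: (((M:127/4,X:65/4):43/4,N:73/4):-9/8,W:-9/8)
total length: 299/4

(((M:127/4,X:65/4):43/4,N:73/4):-9/8,W:-9/8)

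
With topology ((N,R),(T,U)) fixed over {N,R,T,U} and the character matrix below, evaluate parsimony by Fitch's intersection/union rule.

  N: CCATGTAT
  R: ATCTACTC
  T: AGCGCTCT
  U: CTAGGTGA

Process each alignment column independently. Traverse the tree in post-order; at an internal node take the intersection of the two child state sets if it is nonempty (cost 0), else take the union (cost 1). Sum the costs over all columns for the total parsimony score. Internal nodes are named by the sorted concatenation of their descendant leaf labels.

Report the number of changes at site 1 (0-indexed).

2

[col 0] NR: children N:{C}, R:{A} ∪→ {A,C}; cost 1
[col 0] TU: children T:{A}, U:{C} ∪→ {A,C}; cost 1
[col 0] NRTU: children NR:{A,C}, TU:{A,C} ∩→ {A,C}; cost 0
[col 1] NR: children N:{C}, R:{T} ∪→ {C,T}; cost 1
[col 1] TU: children T:{G}, U:{T} ∪→ {G,T}; cost 1
[col 1] NRTU: children NR:{C,T}, TU:{G,T} ∩→ {T}; cost 0
[col 2] NR: children N:{A}, R:{C} ∪→ {A,C}; cost 1
[col 2] TU: children T:{C}, U:{A} ∪→ {A,C}; cost 1
[col 2] NRTU: children NR:{A,C}, TU:{A,C} ∩→ {A,C}; cost 0
[col 3] NR: children N:{T}, R:{T} ∩→ {T}; cost 0
[col 3] TU: children T:{G}, U:{G} ∩→ {G}; cost 0
[col 3] NRTU: children NR:{T}, TU:{G} ∪→ {G,T}; cost 1
[col 4] NR: children N:{G}, R:{A} ∪→ {A,G}; cost 1
[col 4] TU: children T:{C}, U:{G} ∪→ {C,G}; cost 1
[col 4] NRTU: children NR:{A,G}, TU:{C,G} ∩→ {G}; cost 0
[col 5] NR: children N:{T}, R:{C} ∪→ {C,T}; cost 1
[col 5] TU: children T:{T}, U:{T} ∩→ {T}; cost 0
[col 5] NRTU: children NR:{C,T}, TU:{T} ∩→ {T}; cost 0
[col 6] NR: children N:{A}, R:{T} ∪→ {A,T}; cost 1
[col 6] TU: children T:{C}, U:{G} ∪→ {C,G}; cost 1
[col 6] NRTU: children NR:{A,T}, TU:{C,G} ∪→ {A,C,G,T}; cost 1
[col 7] NR: children N:{T}, R:{C} ∪→ {C,T}; cost 1
[col 7] TU: children T:{T}, U:{A} ∪→ {A,T}; cost 1
[col 7] NRTU: children NR:{C,T}, TU:{A,T} ∩→ {T}; cost 0
per-site changes: [2, 2, 2, 1, 2, 1, 3, 2]; total = 15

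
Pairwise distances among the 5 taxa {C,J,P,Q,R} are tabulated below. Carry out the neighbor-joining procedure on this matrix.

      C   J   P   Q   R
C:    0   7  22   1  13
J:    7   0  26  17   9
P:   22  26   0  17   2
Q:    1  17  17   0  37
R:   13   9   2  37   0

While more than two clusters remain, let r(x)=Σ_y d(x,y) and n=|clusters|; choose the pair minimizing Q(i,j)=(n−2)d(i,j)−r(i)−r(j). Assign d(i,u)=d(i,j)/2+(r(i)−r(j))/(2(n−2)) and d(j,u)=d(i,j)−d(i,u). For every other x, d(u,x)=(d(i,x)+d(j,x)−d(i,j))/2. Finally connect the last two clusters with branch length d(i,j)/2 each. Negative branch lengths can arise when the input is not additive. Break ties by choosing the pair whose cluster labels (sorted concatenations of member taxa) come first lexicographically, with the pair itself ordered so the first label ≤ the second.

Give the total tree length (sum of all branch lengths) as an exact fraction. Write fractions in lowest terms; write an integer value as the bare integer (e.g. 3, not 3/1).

219/8

step 1: merge (P,R) at d=2, Q=-122; branch lengths P→2, R→0; new cluster PR
  updated: d(C,PR)=33/2, d(J,PR)=33/2, d(PR,Q)=26
step 2: merge (C,Q) at d=1, Q=-133/2; branch lengths C→-35/8, Q→43/8; new cluster CQ
  updated: d(CQ,J)=23/2, d(CQ,PR)=83/4
step 3: merge (CQ,J) at d=23/2, Q=-195/4; branch lengths CQ→63/8, J→29/8; new cluster CJQ
  updated: d(CJQ,PR)=103/8
step 4: merge (CJQ,PR) at d=103/8; branch lengths CJQ→103/16, PR→103/16; new cluster CJPQR
final tree: (((C:-35/8,Q:43/8):63/8,J:29/8):103/16,(P:2,R:0):103/16)
total length: 219/8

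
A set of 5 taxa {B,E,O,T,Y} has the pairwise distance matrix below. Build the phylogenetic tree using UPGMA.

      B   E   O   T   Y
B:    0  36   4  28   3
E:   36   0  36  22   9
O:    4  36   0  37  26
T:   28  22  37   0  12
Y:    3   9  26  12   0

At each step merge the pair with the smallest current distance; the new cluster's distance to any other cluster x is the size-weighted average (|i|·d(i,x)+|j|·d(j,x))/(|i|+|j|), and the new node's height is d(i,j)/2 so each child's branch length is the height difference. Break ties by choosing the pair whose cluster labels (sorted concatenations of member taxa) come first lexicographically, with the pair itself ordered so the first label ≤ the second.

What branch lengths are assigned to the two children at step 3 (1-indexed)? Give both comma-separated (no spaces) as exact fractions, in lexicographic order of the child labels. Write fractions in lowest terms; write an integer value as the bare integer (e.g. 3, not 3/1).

iteration 1: select B,Y (d=3); attach at lengths (3/2, 3/2); label the merged cluster BY
  updated: d(BY,E)=45/2, d(BY,O)=15, d(BY,T)=20
iteration 2: select BY,O (d=15); attach at lengths (6, 15/2); label the merged cluster BOY
  updated: d(BOY,E)=27, d(BOY,T)=77/3
iteration 3: select E,T (d=22); attach at lengths (11, 11); label the merged cluster ET
  updated: d(BOY,ET)=79/3
iteration 4: select BOY,ET (d=79/3); attach at lengths (17/3, 13/6); label the merged cluster BEOTY
final tree: (((B:3/2,Y:3/2):6,O:15/2):17/3,(E:11,T:11):13/6)
total length: 139/3

11,11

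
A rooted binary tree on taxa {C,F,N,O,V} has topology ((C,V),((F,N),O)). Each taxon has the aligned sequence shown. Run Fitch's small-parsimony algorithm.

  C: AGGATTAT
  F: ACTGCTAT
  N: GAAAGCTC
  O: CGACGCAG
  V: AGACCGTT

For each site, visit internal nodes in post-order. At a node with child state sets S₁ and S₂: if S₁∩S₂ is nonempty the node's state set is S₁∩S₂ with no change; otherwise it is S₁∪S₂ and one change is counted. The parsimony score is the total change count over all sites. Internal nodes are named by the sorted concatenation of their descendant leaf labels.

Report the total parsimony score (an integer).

19

CV@0: {A} ∩ {A} = {A} (intersection, +0)
FN@0: {A} ∪ {G} = {A,G} (union, +1)
FNO@0: {A,G} ∪ {C} = {A,C,G} (union, +1)
CFNOV@0: {A} ∩ {A,C,G} = {A} (intersection, +0)
CV@1: {G} ∩ {G} = {G} (intersection, +0)
FN@1: {C} ∪ {A} = {A,C} (union, +1)
FNO@1: {A,C} ∪ {G} = {A,C,G} (union, +1)
CFNOV@1: {G} ∩ {A,C,G} = {G} (intersection, +0)
CV@2: {G} ∪ {A} = {A,G} (union, +1)
FN@2: {T} ∪ {A} = {A,T} (union, +1)
FNO@2: {A,T} ∩ {A} = {A} (intersection, +0)
CFNOV@2: {A,G} ∩ {A} = {A} (intersection, +0)
CV@3: {A} ∪ {C} = {A,C} (union, +1)
FN@3: {G} ∪ {A} = {A,G} (union, +1)
FNO@3: {A,G} ∪ {C} = {A,C,G} (union, +1)
CFNOV@3: {A,C} ∩ {A,C,G} = {A,C} (intersection, +0)
CV@4: {T} ∪ {C} = {C,T} (union, +1)
FN@4: {C} ∪ {G} = {C,G} (union, +1)
FNO@4: {C,G} ∩ {G} = {G} (intersection, +0)
CFNOV@4: {C,T} ∪ {G} = {C,G,T} (union, +1)
CV@5: {T} ∪ {G} = {G,T} (union, +1)
FN@5: {T} ∪ {C} = {C,T} (union, +1)
FNO@5: {C,T} ∩ {C} = {C} (intersection, +0)
CFNOV@5: {G,T} ∪ {C} = {C,G,T} (union, +1)
CV@6: {A} ∪ {T} = {A,T} (union, +1)
FN@6: {A} ∪ {T} = {A,T} (union, +1)
FNO@6: {A,T} ∩ {A} = {A} (intersection, +0)
CFNOV@6: {A,T} ∩ {A} = {A} (intersection, +0)
CV@7: {T} ∩ {T} = {T} (intersection, +0)
FN@7: {T} ∪ {C} = {C,T} (union, +1)
FNO@7: {C,T} ∪ {G} = {C,G,T} (union, +1)
CFNOV@7: {T} ∩ {C,G,T} = {T} (intersection, +0)
per-site changes: [2, 2, 2, 3, 3, 3, 2, 2]; total = 19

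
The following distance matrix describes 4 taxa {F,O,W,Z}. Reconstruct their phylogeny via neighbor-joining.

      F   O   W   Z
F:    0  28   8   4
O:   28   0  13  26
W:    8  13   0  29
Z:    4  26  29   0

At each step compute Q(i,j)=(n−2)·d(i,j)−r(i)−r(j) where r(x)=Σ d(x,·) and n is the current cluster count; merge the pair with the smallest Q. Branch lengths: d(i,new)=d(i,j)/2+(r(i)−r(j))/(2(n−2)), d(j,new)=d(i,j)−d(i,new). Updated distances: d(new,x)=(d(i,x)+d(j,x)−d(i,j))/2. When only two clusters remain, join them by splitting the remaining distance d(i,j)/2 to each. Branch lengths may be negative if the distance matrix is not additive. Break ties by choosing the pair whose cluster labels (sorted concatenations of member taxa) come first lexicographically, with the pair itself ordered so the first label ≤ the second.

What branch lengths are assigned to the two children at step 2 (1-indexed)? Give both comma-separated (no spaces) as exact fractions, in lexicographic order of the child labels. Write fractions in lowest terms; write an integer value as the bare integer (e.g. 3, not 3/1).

step 1: merge (F,Z) at d=4, Q=-91; branch lengths F→-11/4, Z→27/4; new cluster FZ
  updated: d(FZ,O)=25, d(FZ,W)=33/2
step 2: merge (FZ,O) at d=25, Q=-109/2; branch lengths FZ→57/4, O→43/4; new cluster FOZ
  updated: d(FOZ,W)=9/4
step 3: merge (FOZ,W) at d=9/4; branch lengths FOZ→9/8, W→9/8; new cluster FOWZ
final tree: (((F:-11/4,Z:27/4):57/4,O:43/4):9/8,W:9/8)
total length: 125/4

57/4,43/4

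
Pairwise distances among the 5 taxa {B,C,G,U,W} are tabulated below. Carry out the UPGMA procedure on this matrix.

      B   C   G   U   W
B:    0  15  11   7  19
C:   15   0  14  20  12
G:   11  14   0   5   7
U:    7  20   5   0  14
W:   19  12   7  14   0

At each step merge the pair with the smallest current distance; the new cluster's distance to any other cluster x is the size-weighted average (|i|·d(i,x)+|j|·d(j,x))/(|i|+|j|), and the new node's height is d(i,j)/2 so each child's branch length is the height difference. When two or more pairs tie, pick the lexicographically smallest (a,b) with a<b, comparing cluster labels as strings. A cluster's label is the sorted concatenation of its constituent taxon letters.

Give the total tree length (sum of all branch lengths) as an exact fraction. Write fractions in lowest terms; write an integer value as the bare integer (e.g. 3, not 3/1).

167/6

iteration 1: select G,U (d=5); attach at lengths (5/2, 5/2); label the merged cluster GU
  updated: d(B,GU)=9, d(C,GU)=17, d(GU,W)=21/2
iteration 2: select B,GU (d=9); attach at lengths (9/2, 2); label the merged cluster BGU
  updated: d(BGU,C)=49/3, d(BGU,W)=40/3
iteration 3: select C,W (d=12); attach at lengths (6, 6); label the merged cluster CW
  updated: d(BGU,CW)=89/6
iteration 4: select BGU,CW (d=89/6); attach at lengths (35/12, 17/12); label the merged cluster BCGUW
final tree: ((B:9/2,(G:5/2,U:5/2):2):35/12,(C:6,W:6):17/12)
total length: 167/6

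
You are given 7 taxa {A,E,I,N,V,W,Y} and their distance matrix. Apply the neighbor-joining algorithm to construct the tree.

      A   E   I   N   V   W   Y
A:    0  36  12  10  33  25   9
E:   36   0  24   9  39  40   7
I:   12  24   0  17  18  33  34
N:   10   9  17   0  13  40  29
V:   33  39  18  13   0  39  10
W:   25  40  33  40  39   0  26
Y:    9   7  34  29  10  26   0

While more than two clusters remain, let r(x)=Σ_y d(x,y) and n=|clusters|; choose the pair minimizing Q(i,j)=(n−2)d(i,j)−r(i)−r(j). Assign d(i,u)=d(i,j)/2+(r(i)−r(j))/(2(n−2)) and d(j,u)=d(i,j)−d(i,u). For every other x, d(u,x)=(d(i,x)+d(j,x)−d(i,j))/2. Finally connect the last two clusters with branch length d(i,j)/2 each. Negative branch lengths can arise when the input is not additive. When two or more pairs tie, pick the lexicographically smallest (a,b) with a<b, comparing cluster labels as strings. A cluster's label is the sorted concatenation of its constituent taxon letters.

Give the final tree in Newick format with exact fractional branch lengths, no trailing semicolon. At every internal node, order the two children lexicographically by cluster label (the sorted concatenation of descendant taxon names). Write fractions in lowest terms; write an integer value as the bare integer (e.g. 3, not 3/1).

iteration 1: select E,Y (d=7, Q=-235); attach at lengths (15/2, -1/2); label the merged cluster EY
  updated: d(A,EY)=19, d(EY,I)=51/2, d(EY,N)=31/2, d(EY,V)=21, d(EY,W)=59/2
iteration 2: select N,V (d=13, Q=-335/2); attach at lengths (47/16, 161/16); label the merged cluster NV
  updated: d(A,NV)=15, d(EY,NV)=47/4, d(I,NV)=11, d(NV,W)=33
iteration 3: select EY,NV (d=47/4, Q=-485/4); attach at lengths (67/8, 27/8); label the merged cluster ENVY
  updated: d(A,ENVY)=89/8, d(ENVY,I)=99/8, d(ENVY,W)=203/8
iteration 4: select A,I (d=12, Q=-163/2); attach at lengths (59/16, 133/16); label the merged cluster AI
  updated: d(AI,ENVY)=23/4, d(AI,W)=23
iteration 5: select AI,ENVY (d=23/4, Q=-433/8); attach at lengths (27/16, 65/16); label the merged cluster AEINVY
  updated: d(AEINVY,W)=341/16
iteration 6: select AEINVY,W (d=341/16); attach at lengths (341/32, 341/32); label the merged cluster AEINVWY
final tree: (((A:59/16,I:133/16):27/16,((E:15/2,Y:-1/2):67/8,(N:47/16,V:161/16):27/8):65/16):341/32,W:341/32)
total length: 1133/16

(((A:59/16,I:133/16):27/16,((E:15/2,Y:-1/2):67/8,(N:47/16,V:161/16):27/8):65/16):341/32,W:341/32)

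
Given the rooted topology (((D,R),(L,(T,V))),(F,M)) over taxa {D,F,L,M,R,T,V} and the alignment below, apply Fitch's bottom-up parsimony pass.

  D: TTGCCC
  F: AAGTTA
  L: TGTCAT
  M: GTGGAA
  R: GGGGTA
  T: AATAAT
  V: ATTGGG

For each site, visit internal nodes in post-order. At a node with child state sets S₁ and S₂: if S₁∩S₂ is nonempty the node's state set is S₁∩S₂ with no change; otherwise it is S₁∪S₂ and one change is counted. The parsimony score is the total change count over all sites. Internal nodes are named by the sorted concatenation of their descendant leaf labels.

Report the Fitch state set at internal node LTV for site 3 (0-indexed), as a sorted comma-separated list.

[col 0] DR: children D:{T}, R:{G} ∪→ {G,T}; cost 1
[col 0] TV: children T:{A}, V:{A} ∩→ {A}; cost 0
[col 0] LTV: children L:{T}, TV:{A} ∪→ {A,T}; cost 1
[col 0] DLRTV: children DR:{G,T}, LTV:{A,T} ∩→ {T}; cost 0
[col 0] FM: children F:{A}, M:{G} ∪→ {A,G}; cost 1
[col 0] DFLMRTV: children DLRTV:{T}, FM:{A,G} ∪→ {A,G,T}; cost 1
[col 1] DR: children D:{T}, R:{G} ∪→ {G,T}; cost 1
[col 1] TV: children T:{A}, V:{T} ∪→ {A,T}; cost 1
[col 1] LTV: children L:{G}, TV:{A,T} ∪→ {A,G,T}; cost 1
[col 1] DLRTV: children DR:{G,T}, LTV:{A,G,T} ∩→ {G,T}; cost 0
[col 1] FM: children F:{A}, M:{T} ∪→ {A,T}; cost 1
[col 1] DFLMRTV: children DLRTV:{G,T}, FM:{A,T} ∩→ {T}; cost 0
[col 2] DR: children D:{G}, R:{G} ∩→ {G}; cost 0
[col 2] TV: children T:{T}, V:{T} ∩→ {T}; cost 0
[col 2] LTV: children L:{T}, TV:{T} ∩→ {T}; cost 0
[col 2] DLRTV: children DR:{G}, LTV:{T} ∪→ {G,T}; cost 1
[col 2] FM: children F:{G}, M:{G} ∩→ {G}; cost 0
[col 2] DFLMRTV: children DLRTV:{G,T}, FM:{G} ∩→ {G}; cost 0
[col 3] DR: children D:{C}, R:{G} ∪→ {C,G}; cost 1
[col 3] TV: children T:{A}, V:{G} ∪→ {A,G}; cost 1
[col 3] LTV: children L:{C}, TV:{A,G} ∪→ {A,C,G}; cost 1
[col 3] DLRTV: children DR:{C,G}, LTV:{A,C,G} ∩→ {C,G}; cost 0
[col 3] FM: children F:{T}, M:{G} ∪→ {G,T}; cost 1
[col 3] DFLMRTV: children DLRTV:{C,G}, FM:{G,T} ∩→ {G}; cost 0
[col 4] DR: children D:{C}, R:{T} ∪→ {C,T}; cost 1
[col 4] TV: children T:{A}, V:{G} ∪→ {A,G}; cost 1
[col 4] LTV: children L:{A}, TV:{A,G} ∩→ {A}; cost 0
[col 4] DLRTV: children DR:{C,T}, LTV:{A} ∪→ {A,C,T}; cost 1
[col 4] FM: children F:{T}, M:{A} ∪→ {A,T}; cost 1
[col 4] DFLMRTV: children DLRTV:{A,C,T}, FM:{A,T} ∩→ {A,T}; cost 0
[col 5] DR: children D:{C}, R:{A} ∪→ {A,C}; cost 1
[col 5] TV: children T:{T}, V:{G} ∪→ {G,T}; cost 1
[col 5] LTV: children L:{T}, TV:{G,T} ∩→ {T}; cost 0
[col 5] DLRTV: children DR:{A,C}, LTV:{T} ∪→ {A,C,T}; cost 1
[col 5] FM: children F:{A}, M:{A} ∩→ {A}; cost 0
[col 5] DFLMRTV: children DLRTV:{A,C,T}, FM:{A} ∩→ {A}; cost 0
per-site changes: [4, 4, 1, 4, 4, 3]; total = 20

A,C,G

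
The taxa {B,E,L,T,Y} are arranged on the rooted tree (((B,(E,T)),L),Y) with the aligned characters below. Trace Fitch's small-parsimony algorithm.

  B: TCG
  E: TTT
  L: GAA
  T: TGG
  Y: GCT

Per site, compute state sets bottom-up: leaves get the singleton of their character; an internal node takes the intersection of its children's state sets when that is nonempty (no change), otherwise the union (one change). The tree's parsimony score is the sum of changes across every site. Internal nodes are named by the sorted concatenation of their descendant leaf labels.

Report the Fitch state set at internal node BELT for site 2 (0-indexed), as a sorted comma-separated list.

A,G

site 0, node ET: E={T} ∩ T={T} → {T} (+0)
site 0, node BET: B={T} ∩ ET={T} → {T} (+0)
site 0, node BELT: BET={T} ∪ L={G} → {G,T} (+1)
site 0, node BELTY: BELT={G,T} ∩ Y={G} → {G} (+0)
site 1, node ET: E={T} ∪ T={G} → {G,T} (+1)
site 1, node BET: B={C} ∪ ET={G,T} → {C,G,T} (+1)
site 1, node BELT: BET={C,G,T} ∪ L={A} → {A,C,G,T} (+1)
site 1, node BELTY: BELT={A,C,G,T} ∩ Y={C} → {C} (+0)
site 2, node ET: E={T} ∪ T={G} → {G,T} (+1)
site 2, node BET: B={G} ∩ ET={G,T} → {G} (+0)
site 2, node BELT: BET={G} ∪ L={A} → {A,G} (+1)
site 2, node BELTY: BELT={A,G} ∪ Y={T} → {A,G,T} (+1)
per-site changes: [1, 3, 3]; total = 7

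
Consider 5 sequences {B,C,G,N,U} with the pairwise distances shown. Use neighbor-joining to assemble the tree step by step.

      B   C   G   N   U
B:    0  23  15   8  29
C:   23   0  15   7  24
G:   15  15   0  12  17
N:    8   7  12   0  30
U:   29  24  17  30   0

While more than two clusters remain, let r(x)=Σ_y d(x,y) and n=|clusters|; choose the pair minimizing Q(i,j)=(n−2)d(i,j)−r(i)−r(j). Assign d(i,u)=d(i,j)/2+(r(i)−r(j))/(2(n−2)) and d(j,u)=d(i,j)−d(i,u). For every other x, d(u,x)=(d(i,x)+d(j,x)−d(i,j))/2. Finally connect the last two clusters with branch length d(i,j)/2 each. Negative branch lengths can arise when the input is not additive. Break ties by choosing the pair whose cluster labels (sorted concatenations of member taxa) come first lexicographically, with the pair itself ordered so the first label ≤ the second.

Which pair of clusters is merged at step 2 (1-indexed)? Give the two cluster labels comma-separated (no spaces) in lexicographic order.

step 1: merge (B,N) at d=8, Q=-108; branch lengths B→7, N→1; new cluster BN
  updated: d(BN,C)=11, d(BN,G)=19/2, d(BN,U)=51/2
step 2: merge (BN,C) at d=11, Q=-74; branch lengths BN→9/2, C→13/2; new cluster BCN
  updated: d(BCN,G)=27/4, d(BCN,U)=77/4
step 3: merge (BCN,G) at d=27/4, Q=-43; branch lengths BCN→9/2, G→9/4; new cluster BCGN
  updated: d(BCGN,U)=59/4
step 4: merge (BCGN,U) at d=59/4; branch lengths BCGN→59/8, U→59/8; new cluster BCGNU
final tree: ((((B:7,N:1):9/2,C:13/2):9/2,G:9/4):59/8,U:59/8)
total length: 81/2

BN,C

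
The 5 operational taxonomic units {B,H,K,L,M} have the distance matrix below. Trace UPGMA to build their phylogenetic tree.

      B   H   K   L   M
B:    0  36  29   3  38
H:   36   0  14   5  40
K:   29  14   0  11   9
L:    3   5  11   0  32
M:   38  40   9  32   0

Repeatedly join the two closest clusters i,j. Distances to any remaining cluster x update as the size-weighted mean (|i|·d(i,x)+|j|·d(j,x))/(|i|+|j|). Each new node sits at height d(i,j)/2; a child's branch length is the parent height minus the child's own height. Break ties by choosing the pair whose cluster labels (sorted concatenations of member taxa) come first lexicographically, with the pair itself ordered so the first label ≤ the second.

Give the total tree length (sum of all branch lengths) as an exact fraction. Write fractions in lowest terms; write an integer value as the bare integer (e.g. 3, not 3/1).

523/12

iteration 1: select B,L (d=3); attach at lengths (3/2, 3/2); label the merged cluster BL
  updated: d(BL,H)=41/2, d(BL,K)=20, d(BL,M)=35
iteration 2: select K,M (d=9); attach at lengths (9/2, 9/2); label the merged cluster KM
  updated: d(BL,KM)=55/2, d(H,KM)=27
iteration 3: select BL,H (d=41/2); attach at lengths (35/4, 41/4); label the merged cluster BHL
  updated: d(BHL,KM)=82/3
iteration 4: select BHL,KM (d=82/3); attach at lengths (41/12, 55/6); label the merged cluster BHKLM
final tree: (((B:3/2,L:3/2):35/4,H:41/4):41/12,(K:9/2,M:9/2):55/6)
total length: 523/12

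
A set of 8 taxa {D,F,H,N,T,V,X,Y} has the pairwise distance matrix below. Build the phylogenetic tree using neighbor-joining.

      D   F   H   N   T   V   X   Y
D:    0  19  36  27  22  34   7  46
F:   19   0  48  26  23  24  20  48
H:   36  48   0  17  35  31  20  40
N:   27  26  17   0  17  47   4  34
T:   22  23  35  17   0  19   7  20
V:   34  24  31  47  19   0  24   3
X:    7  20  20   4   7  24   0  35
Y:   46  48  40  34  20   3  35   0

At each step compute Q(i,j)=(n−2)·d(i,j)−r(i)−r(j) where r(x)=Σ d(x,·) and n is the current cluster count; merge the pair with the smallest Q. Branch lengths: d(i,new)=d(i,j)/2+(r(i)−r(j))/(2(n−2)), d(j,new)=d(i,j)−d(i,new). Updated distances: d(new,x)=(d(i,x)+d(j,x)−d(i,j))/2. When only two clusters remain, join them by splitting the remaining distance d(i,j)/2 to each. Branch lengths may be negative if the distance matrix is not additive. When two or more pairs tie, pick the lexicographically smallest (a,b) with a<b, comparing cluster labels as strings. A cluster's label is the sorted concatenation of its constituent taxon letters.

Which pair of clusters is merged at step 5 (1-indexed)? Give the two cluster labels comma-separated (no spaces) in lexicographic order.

step 1: merge (V,Y) at d=3, Q=-390; branch lengths V→-13/6, Y→31/6; new cluster VY
  updated: d(D,VY)=77/2, d(F,VY)=69/2, d(H,VY)=34, d(N,VY)=39, d(T,VY)=18, d(VY,X)=28
step 2: merge (H,N) at d=17, Q=-235; branch lengths H→29/2, N→5/2; new cluster HN
  updated: d(D,HN)=23, d(F,HN)=57/2, d(HN,T)=35/2, d(HN,VY)=28, d(HN,X)=7/2
step 3: merge (T,VY) at d=18, Q=-325/2; branch lengths T→25/16, VY→263/16; new cluster TVY
  updated: d(D,TVY)=85/4, d(F,TVY)=79/4, d(HN,TVY)=55/4, d(TVY,X)=17/2
step 4: merge (D,F) at d=19, Q=-201/2; branch lengths D→20/3, F→37/3; new cluster DF
  updated: d(DF,HN)=65/4, d(DF,TVY)=11, d(DF,X)=4
step 5: merge (DF,TVY) at d=11, Q=-85/2; branch lengths DF→5, TVY→6; new cluster DFTVY
  updated: d(DFTVY,HN)=19/2, d(DFTVY,X)=3/4
step 6: merge (DFTVY,HN) at d=19/2, Q=-55/4; branch lengths DFTVY→27/8, HN→49/8; new cluster DFHNTVY
  updated: d(DFHNTVY,X)=-21/8
step 7: merge (DFHNTVY,X) at d=-21/8; branch lengths DFHNTVY→-21/16, X→-21/16; new cluster DFHNTVXY
final tree: ((((D:20/3,F:37/3):5,(T:25/16,(V:-13/6,Y:31/6):263/16):6):27/8,(H:29/2,N:5/2):49/8):-21/16,X:-21/16)
total length: 599/8

DF,TVY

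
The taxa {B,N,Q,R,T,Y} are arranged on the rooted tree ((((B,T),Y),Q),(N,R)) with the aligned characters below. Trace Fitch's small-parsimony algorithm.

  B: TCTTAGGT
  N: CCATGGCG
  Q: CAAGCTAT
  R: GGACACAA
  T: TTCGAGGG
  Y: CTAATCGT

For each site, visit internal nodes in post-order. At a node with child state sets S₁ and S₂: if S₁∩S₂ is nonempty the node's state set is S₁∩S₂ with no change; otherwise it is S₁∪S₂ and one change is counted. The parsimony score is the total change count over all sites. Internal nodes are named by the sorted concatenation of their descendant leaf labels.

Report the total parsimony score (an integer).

23

site 0, node BT: B={T} ∩ T={T} → {T} (+0)
site 0, node BTY: BT={T} ∪ Y={C} → {C,T} (+1)
site 0, node BQTY: BTY={C,T} ∩ Q={C} → {C} (+0)
site 0, node NR: N={C} ∪ R={G} → {C,G} (+1)
site 0, node BNQRTY: BQTY={C} ∩ NR={C,G} → {C} (+0)
site 1, node BT: B={C} ∪ T={T} → {C,T} (+1)
site 1, node BTY: BT={C,T} ∩ Y={T} → {T} (+0)
site 1, node BQTY: BTY={T} ∪ Q={A} → {A,T} (+1)
site 1, node NR: N={C} ∪ R={G} → {C,G} (+1)
site 1, node BNQRTY: BQTY={A,T} ∪ NR={C,G} → {A,C,G,T} (+1)
site 2, node BT: B={T} ∪ T={C} → {C,T} (+1)
site 2, node BTY: BT={C,T} ∪ Y={A} → {A,C,T} (+1)
site 2, node BQTY: BTY={A,C,T} ∩ Q={A} → {A} (+0)
site 2, node NR: N={A} ∩ R={A} → {A} (+0)
site 2, node BNQRTY: BQTY={A} ∩ NR={A} → {A} (+0)
site 3, node BT: B={T} ∪ T={G} → {G,T} (+1)
site 3, node BTY: BT={G,T} ∪ Y={A} → {A,G,T} (+1)
site 3, node BQTY: BTY={A,G,T} ∩ Q={G} → {G} (+0)
site 3, node NR: N={T} ∪ R={C} → {C,T} (+1)
site 3, node BNQRTY: BQTY={G} ∪ NR={C,T} → {C,G,T} (+1)
site 4, node BT: B={A} ∩ T={A} → {A} (+0)
site 4, node BTY: BT={A} ∪ Y={T} → {A,T} (+1)
site 4, node BQTY: BTY={A,T} ∪ Q={C} → {A,C,T} (+1)
site 4, node NR: N={G} ∪ R={A} → {A,G} (+1)
site 4, node BNQRTY: BQTY={A,C,T} ∩ NR={A,G} → {A} (+0)
site 5, node BT: B={G} ∩ T={G} → {G} (+0)
site 5, node BTY: BT={G} ∪ Y={C} → {C,G} (+1)
site 5, node BQTY: BTY={C,G} ∪ Q={T} → {C,G,T} (+1)
site 5, node NR: N={G} ∪ R={C} → {C,G} (+1)
site 5, node BNQRTY: BQTY={C,G,T} ∩ NR={C,G} → {C,G} (+0)
site 6, node BT: B={G} ∩ T={G} → {G} (+0)
site 6, node BTY: BT={G} ∩ Y={G} → {G} (+0)
site 6, node BQTY: BTY={G} ∪ Q={A} → {A,G} (+1)
site 6, node NR: N={C} ∪ R={A} → {A,C} (+1)
site 6, node BNQRTY: BQTY={A,G} ∩ NR={A,C} → {A} (+0)
site 7, node BT: B={T} ∪ T={G} → {G,T} (+1)
site 7, node BTY: BT={G,T} ∩ Y={T} → {T} (+0)
site 7, node BQTY: BTY={T} ∩ Q={T} → {T} (+0)
site 7, node NR: N={G} ∪ R={A} → {A,G} (+1)
site 7, node BNQRTY: BQTY={T} ∪ NR={A,G} → {A,G,T} (+1)
per-site changes: [2, 4, 2, 4, 3, 3, 2, 3]; total = 23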